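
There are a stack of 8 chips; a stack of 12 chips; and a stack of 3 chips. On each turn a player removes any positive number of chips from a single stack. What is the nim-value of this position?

7

Compute the nim-sum pairwise:
8 ^ 12 = 4
4 ^ 3 = 7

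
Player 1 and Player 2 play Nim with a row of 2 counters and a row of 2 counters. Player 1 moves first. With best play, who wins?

Nim-sum: 2 ⊕ 2 = 0.
The nim-sum is 0, so this is a P-position: the player to move is in a losing position under optimal play; Player 1 is about to move from it and so loses — Player 2 wins.

Player 2 wins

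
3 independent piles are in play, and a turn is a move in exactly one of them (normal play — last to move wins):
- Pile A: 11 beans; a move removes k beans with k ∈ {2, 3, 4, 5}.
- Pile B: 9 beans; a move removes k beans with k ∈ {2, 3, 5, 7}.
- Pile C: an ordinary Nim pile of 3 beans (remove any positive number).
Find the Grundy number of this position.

1

Build the Grundy sequence for pile A with g(k) = mex{g(k−s) : s ∈ {2, 3, 4, 5}, s ≤ k}:
k:     0  1  2  3  4  5  6  7  8  9 10 11
g(k):  0  0  1  1  2  2  3  0  0  1  1  2
So g(11) = 2.
Grundy values for pile B (subtraction set {2, 3, 5, 7}):
g(0) = mex{} = 0
g(1) = mex{} = 0
g(2) = mex{0} = 1
g(3) = mex{0} = 1
g(4) = mex{0,1} = 2
g(5) = mex{0,1} = 2
g(6) = mex{0,1,2} = 3
g(7) = mex{0,1,2} = 3
g(8) = mex{0,1,2,3} = 4
g(9) = mex{1,2,3} = 0
So g(9) = 0.
Pile C is a plain Nim pile of size 3, so its Grundy value is 3.
The value of a disjunctive sum is the nim-sum of the parts.
Combined value = 2 XOR 0 XOR 3 = 1.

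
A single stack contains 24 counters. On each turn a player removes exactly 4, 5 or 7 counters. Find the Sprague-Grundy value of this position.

Build the Grundy sequence with g(k) = mex{g(k−s) : s ∈ {4, 5, 7}, s ≤ k}:
k:     0  1  2  3  4  5  6  7  8  9 10 11 12 13 14 15 16 17 18 19 20 21 22 23 24
g(k):  0  0  0  0  1  1  1  1  2  2  2  0  0  0  0  1  1  1  1  2  2  2  0  0  0
So g(24) = 0.

0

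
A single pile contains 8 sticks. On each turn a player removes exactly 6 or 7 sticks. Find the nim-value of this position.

Compute g(0), g(1), … for moves {6, 7}:
k:     0  1  2  3  4  5  6  7  8
g(k):  0  0  0  0  0  0  1  1  1
So g(8) = 1.

1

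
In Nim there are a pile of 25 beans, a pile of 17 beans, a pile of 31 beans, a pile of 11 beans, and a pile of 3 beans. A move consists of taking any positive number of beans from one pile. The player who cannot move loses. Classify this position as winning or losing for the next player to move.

Nim-sum: 25 XOR 17 XOR 31 XOR 11 XOR 3 = 31.
The nim-sum is 31 ≠ 0, so this is an N-position: the player to move can win.

Winning position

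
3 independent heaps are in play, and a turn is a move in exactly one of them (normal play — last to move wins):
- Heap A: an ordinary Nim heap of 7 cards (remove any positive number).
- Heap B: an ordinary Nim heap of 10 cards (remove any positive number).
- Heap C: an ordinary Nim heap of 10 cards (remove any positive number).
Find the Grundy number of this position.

7

Heap A is a plain Nim heap of size 7, so its Grundy value is 7.
Heap B is a plain Nim heap of size 10, so its Grundy value is 10.
Heap C is a plain Nim heap of size 10, so its Grundy value is 10.
By the Sprague-Grundy theorem, the Grundy value of a sum of independent games is the XOR of the component values.
Combined value = 7 XOR 10 XOR 10 = 7.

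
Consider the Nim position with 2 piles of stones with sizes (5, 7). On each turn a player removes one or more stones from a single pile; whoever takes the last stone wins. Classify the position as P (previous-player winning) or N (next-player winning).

Nim-sum: 5 ⊕ 7 = 2.
The nim-sum is 2 ≠ 0, so this is an N-position: the player to move can win.

N-position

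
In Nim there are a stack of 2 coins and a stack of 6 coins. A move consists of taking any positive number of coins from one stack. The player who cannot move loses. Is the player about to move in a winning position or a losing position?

Winning position

Nim-sum: 2 ^ 6 = 4.
The nim-sum is 4 ≠ 0, so this is an N-position: the player to move can win.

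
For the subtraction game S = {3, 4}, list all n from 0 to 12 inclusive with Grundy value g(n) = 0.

Compute g(0), g(1), … for moves {3, 4}:
g(0) = mex{} = 0
g(1) = mex{} = 0
g(2) = mex{} = 0
g(3) = mex{0} = 1
g(4) = mex{0} = 1
g(5) = mex{0} = 1
g(6) = mex{0,1} = 2
g(7) = mex{1} = 0
g(8) = mex{1} = 0
g(9) = mex{1,2} = 0
g(10) = mex{0,2} = 1
g(11) = mex{0} = 1
g(12) = mex{0} = 1
The P-positions (g = 0) in 0..12 are 0, 1, 2, 7, 8, 9.

0, 1, 2, 7, 8, 9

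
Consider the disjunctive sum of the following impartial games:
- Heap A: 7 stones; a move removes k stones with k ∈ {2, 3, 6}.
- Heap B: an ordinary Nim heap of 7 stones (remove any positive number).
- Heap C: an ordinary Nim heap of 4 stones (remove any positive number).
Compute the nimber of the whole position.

For heap A, compute g(0), g(1), … with moves {2, 3, 6}:
k:     0  1  2  3  4  5  6  7
g(k):  0  0  1  1  2  0  3  1
So g(7) = 1.
Heap B is a plain Nim heap of size 7, so its Grundy value is 7.
Heap C is a plain Nim heap of size 4, so its Grundy value is 4.
By the Sprague-Grundy theorem, the Grundy value of a sum of independent games is the XOR of the component values.
Combined value = 1 XOR 7 XOR 4 = 2.

2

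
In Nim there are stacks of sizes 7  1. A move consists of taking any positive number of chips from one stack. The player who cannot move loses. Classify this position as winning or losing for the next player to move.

Nim-sum: 7 ⊕ 1 = 6.
The nim-sum is 6 ≠ 0, so this is an N-position: the player to move can win.

Winning position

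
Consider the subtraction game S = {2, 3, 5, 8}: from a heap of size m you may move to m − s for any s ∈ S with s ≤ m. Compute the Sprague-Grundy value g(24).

0

Build the Grundy sequence with g(k) = mex{g(k−s) : s ∈ {2, 3, 5, 8}, s ≤ k}:
k:     0  1  2  3  4  5  6  7  8  9 10 11 12 13 14 15 16 17 18 19 20 21 22 23 24
g(k):  0  0  1  1  2  2  3  0  4  1  3  0  4  1  2  2  3  0  0  1  1  2  3  3  0
So g(24) = 0.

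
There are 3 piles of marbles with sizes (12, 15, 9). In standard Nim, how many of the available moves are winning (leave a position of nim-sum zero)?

Nim-sum: 12 ^ 15 ^ 9 = 10.
The overall nim-sum is X = 10. A pile of size p has a winning move iff p XOR X < p (reduce it to p XOR X).
  12: 12 XOR 10 = 6 < 12 — winning move (to 6).
  15: 15 XOR 10 = 5 < 15 — winning move (to 5).
  9: 9 XOR 10 = 3 < 9 — winning move (to 3).
That gives 3 winning moves.

3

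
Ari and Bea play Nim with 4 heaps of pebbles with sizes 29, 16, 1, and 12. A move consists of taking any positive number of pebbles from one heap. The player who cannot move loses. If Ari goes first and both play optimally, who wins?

Bea wins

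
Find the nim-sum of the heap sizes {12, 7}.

11

Compute the nim-sum pairwise:
12 XOR 7 = 11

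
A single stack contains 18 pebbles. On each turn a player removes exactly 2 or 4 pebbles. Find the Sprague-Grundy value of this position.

Build the Grundy sequence with g(k) = mex{g(k−s) : s ∈ {2, 4}, s ≤ k}:
k:     0  1  2  3  4  5  6  7  8  9 10 11 12 13 14 15 16 17 18
g(k):  0  0  1  1  2  2  0  0  1  1  2  2  0  0  1  1  2  2  0
So g(18) = 0.

0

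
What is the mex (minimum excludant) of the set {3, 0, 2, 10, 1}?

4

The values 0, 1, 2, 3 are all present; 4 is the first non-negative integer missing from the set.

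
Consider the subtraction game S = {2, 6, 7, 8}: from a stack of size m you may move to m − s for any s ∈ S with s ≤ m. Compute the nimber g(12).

Grundy values for subtraction set {2, 6, 7, 8}:
k:     0  1  2  3  4  5  6  7  8  9 10 11 12
g(k):  0  0  1  1  0  0  1  1  2  2  3  3  2
So g(12) = 2.

2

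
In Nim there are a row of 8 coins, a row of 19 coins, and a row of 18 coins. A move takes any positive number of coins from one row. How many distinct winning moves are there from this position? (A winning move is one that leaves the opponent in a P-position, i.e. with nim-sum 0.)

1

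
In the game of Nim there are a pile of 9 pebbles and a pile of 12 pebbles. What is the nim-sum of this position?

Nim-sum: 9 ^ 12 = 5.

5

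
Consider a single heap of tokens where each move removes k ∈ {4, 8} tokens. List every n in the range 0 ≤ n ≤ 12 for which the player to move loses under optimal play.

0, 1, 2, 3, 12

Grundy values for subtraction set {4, 8}:
g(0) = mex{} = 0
g(1) = mex{} = 0
g(2) = mex{} = 0
g(3) = mex{} = 0
g(4) = mex{0} = 1
g(5) = mex{0} = 1
g(6) = mex{0} = 1
g(7) = mex{0} = 1
g(8) = mex{0,1} = 2
g(9) = mex{0,1} = 2
g(10) = mex{0,1} = 2
g(11) = mex{0,1} = 2
g(12) = mex{1,2} = 0
The P-positions (g = 0) in 0..12 are 0, 1, 2, 3, 12.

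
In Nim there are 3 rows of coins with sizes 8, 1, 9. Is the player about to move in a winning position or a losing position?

In binary:
  1000  (8)
  0001  (1)
  1001  (9)
  ----
  0000  (0)
The nim-sum is 0, so this is a P-position: the player to move is in a losing position under optimal play.

Losing position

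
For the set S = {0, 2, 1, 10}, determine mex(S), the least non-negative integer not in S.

The values 0, 1, 2 are all present; 3 is the first non-negative integer missing from the set.

3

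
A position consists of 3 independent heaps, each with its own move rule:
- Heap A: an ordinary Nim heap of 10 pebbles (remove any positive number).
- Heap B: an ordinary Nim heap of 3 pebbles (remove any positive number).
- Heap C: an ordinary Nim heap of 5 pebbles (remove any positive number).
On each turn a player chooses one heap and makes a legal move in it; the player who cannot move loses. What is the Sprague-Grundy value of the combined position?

12

Heap A is a plain Nim heap of size 10, so its Grundy value is 10.
Heap B is a plain Nim heap of size 3, so its Grundy value is 3.
Heap C is a plain Nim heap of size 5, so its Grundy value is 5.
The value of a disjunctive sum is the nim-sum of the parts.
Combined value = 10 ⊕ 3 ⊕ 5 = 12.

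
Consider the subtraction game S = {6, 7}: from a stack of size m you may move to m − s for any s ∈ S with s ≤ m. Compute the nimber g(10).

1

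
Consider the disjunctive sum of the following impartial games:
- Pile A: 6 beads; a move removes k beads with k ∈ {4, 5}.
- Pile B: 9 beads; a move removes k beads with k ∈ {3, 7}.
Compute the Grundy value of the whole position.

0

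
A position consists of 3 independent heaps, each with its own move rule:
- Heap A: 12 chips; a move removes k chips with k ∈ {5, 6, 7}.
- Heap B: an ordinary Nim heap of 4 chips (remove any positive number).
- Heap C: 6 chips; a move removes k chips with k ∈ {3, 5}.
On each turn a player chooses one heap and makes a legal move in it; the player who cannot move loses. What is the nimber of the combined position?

For heap A, compute g(0), g(1), … with moves {5, 6, 7}:
g(0) = mex{} = 0
g(1) = mex{} = 0
g(2) = mex{} = 0
g(3) = mex{} = 0
g(4) = mex{} = 0
g(5) = mex{0} = 1
g(6) = mex{0} = 1
g(7) = mex{0} = 1
g(8) = mex{0} = 1
g(9) = mex{0} = 1
g(10) = mex{0,1} = 2
g(11) = mex{0,1} = 2
g(12) = mex{1} = 0
So g(12) = 0.
Heap B is a plain Nim heap of size 4, so its Grundy value is 4.
Grundy values for heap C (subtraction set {3, 5}):
k:     0  1  2  3  4  5  6
g(k):  0  0  0  1  1  1  2
So g(6) = 2.
The value of a disjunctive sum is the nim-sum of the parts.
Combined value = 0 XOR 4 XOR 2 = 6.

6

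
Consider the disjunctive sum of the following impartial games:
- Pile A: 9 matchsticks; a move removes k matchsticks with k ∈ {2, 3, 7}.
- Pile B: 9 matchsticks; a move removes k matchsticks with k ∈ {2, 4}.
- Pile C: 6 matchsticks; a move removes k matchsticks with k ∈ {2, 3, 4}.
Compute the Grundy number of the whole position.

3

Grundy values for pile A (subtraction set {2, 3, 7}):
k:     0  1  2  3  4  5  6  7  8  9
g(k):  0  0  1  1  2  0  0  1  1  2
So g(9) = 2.
Grundy values for pile B (subtraction set {2, 4}):
g(0) = mex{} = 0
g(1) = mex{} = 0
g(2) = mex{0} = 1
g(3) = mex{0} = 1
g(4) = mex{0,1} = 2
g(5) = mex{0,1} = 2
g(6) = mex{1,2} = 0
g(7) = mex{1,2} = 0
g(8) = mex{0,2} = 1
g(9) = mex{0,2} = 1
So g(9) = 1.
Grundy values for pile C (subtraction set {2, 3, 4}):
k:     0  1  2  3  4  5  6
g(k):  0  0  1  1  2  2  0
So g(6) = 0.
By the Sprague-Grundy theorem, the Grundy value of a sum of independent games is the XOR of the component values.
Combined value = 2 XOR 1 XOR 0 = 3.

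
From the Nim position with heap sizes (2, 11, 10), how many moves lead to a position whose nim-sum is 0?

Nim-sum: 2 ^ 11 ^ 10 = 3.
The overall nim-sum is X = 3. A heap of size p has a winning move iff p XOR X < p (reduce it to p XOR X).
  2: 2 XOR 3 = 1 < 2 — winning move (to 1).
  11: 11 XOR 3 = 8 < 11 — winning move (to 8).
  10: 10 XOR 3 = 9 < 10 — winning move (to 9).
That gives 3 winning moves.

3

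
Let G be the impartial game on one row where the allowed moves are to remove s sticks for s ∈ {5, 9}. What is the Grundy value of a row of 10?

Grundy values for subtraction set {5, 9}:
k:     0  1  2  3  4  5  6  7  8  9 10
g(k):  0  0  0  0  0  1  1  1  1  1  2
So g(10) = 2.

2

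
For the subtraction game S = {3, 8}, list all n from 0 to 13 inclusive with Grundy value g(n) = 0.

0, 1, 2, 6, 7, 11, 12, 13

Compute g(0), g(1), … for moves {3, 8}:
g(0) = mex{} = 0
g(1) = mex{} = 0
g(2) = mex{} = 0
g(3) = mex{0} = 1
g(4) = mex{0} = 1
g(5) = mex{0} = 1
g(6) = mex{1} = 0
g(7) = mex{1} = 0
g(8) = mex{0,1} = 2
g(9) = mex{0} = 1
g(10) = mex{0} = 1
g(11) = mex{1,2} = 0
g(12) = mex{1} = 0
g(13) = mex{1} = 0
The P-positions (g = 0) in 0..13 are 0, 1, 2, 6, 7, 11, 12, 13.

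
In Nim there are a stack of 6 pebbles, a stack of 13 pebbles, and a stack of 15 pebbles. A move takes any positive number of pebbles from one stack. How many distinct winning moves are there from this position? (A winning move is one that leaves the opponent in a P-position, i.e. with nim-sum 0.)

Nim-sum: 6 ⊕ 13 ⊕ 15 = 4.
The overall nim-sum is X = 4. A stack of size p has a winning move iff p XOR X < p (reduce it to p XOR X).
  6: 6 XOR 4 = 2 < 6 — winning move (to 2).
  13: 13 XOR 4 = 9 < 13 — winning move (to 9).
  15: 15 XOR 4 = 11 < 15 — winning move (to 11).
That gives 3 winning moves.

3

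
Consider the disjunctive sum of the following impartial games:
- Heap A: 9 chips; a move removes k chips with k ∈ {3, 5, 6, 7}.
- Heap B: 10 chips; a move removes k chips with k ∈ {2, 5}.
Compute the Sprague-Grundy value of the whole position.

2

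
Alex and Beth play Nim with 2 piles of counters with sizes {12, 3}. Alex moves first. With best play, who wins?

Compute the nim-sum pairwise:
12 ⊕ 3 = 15
The nim-sum is 15 ≠ 0, so this is an N-position: the player to move can win; Alex has a winning move.

Alex wins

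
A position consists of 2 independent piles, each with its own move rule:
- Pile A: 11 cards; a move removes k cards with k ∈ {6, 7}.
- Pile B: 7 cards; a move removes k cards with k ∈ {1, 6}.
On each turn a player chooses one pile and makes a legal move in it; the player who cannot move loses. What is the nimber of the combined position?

1

Grundy values for pile A (subtraction set {6, 7}):
k:     0  1  2  3  4  5  6  7  8  9 10 11
g(k):  0  0  0  0  0  0  1  1  1  1  1  1
So g(11) = 1.
Grundy values for pile B (subtraction set {1, 6}):
k:     0  1  2  3  4  5  6  7
g(k):  0  1  0  1  0  1  2  0
So g(7) = 0.
By the Sprague-Grundy theorem, the Grundy value of a sum of independent games is the XOR of the component values.
Combined value = 1 ⊕ 0 = 1.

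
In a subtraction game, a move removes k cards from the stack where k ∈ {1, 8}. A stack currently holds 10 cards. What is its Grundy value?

1

Build the Grundy sequence with g(k) = mex{g(k−s) : s ∈ {1, 8}, s ≤ k}:
k:     0  1  2  3  4  5  6  7  8  9 10
g(k):  0  1  0  1  0  1  0  1  2  0  1
So g(10) = 1.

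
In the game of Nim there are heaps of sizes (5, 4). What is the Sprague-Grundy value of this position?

Compute the nim-sum pairwise:
5 ^ 4 = 1

1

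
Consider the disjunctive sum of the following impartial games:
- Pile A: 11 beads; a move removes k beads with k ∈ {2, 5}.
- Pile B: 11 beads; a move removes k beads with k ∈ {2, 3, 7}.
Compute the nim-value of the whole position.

Build the Grundy sequence for pile A with g(k) = mex{g(k−s) : s ∈ {2, 5}, s ≤ k}:
g(0) = mex{} = 0
g(1) = mex{} = 0
g(2) = mex{0} = 1
g(3) = mex{0} = 1
g(4) = mex{1} = 0
g(5) = mex{0,1} = 2
g(6) = mex{0} = 1
g(7) = mex{1,2} = 0
g(8) = mex{1} = 0
g(9) = mex{0} = 1
g(10) = mex{0,2} = 1
g(11) = mex{1} = 0
So g(11) = 0.
Grundy values for pile B (subtraction set {2, 3, 7}):
g(0) = mex{} = 0
g(1) = mex{} = 0
g(2) = mex{0} = 1
g(3) = mex{0} = 1
g(4) = mex{0,1} = 2
g(5) = mex{1} = 0
g(6) = mex{1,2} = 0
g(7) = mex{0,2} = 1
g(8) = mex{0} = 1
g(9) = mex{0,1} = 2
g(10) = mex{1} = 0
g(11) = mex{1,2} = 0
So g(11) = 0.
By the Sprague-Grundy theorem, the Grundy value of a sum of independent games is the XOR of the component values.
Combined value = 0 XOR 0 = 0.

0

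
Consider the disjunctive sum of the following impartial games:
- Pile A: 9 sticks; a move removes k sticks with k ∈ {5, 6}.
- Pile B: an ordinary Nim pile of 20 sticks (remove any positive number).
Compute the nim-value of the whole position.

21

Build the Grundy sequence for pile A with g(k) = mex{g(k−s) : s ∈ {5, 6}, s ≤ k}:
g(0) = mex{} = 0
g(1) = mex{} = 0
g(2) = mex{} = 0
g(3) = mex{} = 0
g(4) = mex{} = 0
g(5) = mex{0} = 1
g(6) = mex{0} = 1
g(7) = mex{0} = 1
g(8) = mex{0} = 1
g(9) = mex{0} = 1
So g(9) = 1.
Pile B is a plain Nim pile of size 20, so its Grundy value is 20.
By the Sprague-Grundy theorem, the Grundy value of a sum of independent games is the XOR of the component values.
Combined value = 1 XOR 20 = 21.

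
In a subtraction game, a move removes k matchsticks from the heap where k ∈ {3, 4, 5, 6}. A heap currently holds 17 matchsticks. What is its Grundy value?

2

Compute g(0), g(1), … for moves {3, 4, 5, 6}:
k:     0  1  2  3  4  5  6  7  8  9 10 11 12 13 14 15 16 17
g(k):  0  0  0  1  1  1  2  2  2  0  0  0  1  1  1  2  2  2
So g(17) = 2.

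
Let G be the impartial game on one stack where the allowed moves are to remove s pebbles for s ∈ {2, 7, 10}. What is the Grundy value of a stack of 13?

0

Compute g(0), g(1), … for moves {2, 7, 10}:
g(0) = mex{} = 0
g(1) = mex{} = 0
g(2) = mex{0} = 1
g(3) = mex{0} = 1
g(4) = mex{1} = 0
g(5) = mex{1} = 0
g(6) = mex{0} = 1
g(7) = mex{0} = 1
g(8) = mex{0,1} = 2
g(9) = mex{1} = 0
g(10) = mex{0,1,2} = 3
g(11) = mex{0} = 1
g(12) = mex{0,1,3} = 2
g(13) = mex{1} = 0
So g(13) = 0.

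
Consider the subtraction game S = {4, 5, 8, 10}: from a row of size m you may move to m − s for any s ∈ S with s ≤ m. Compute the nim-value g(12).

3

Build the Grundy sequence with g(k) = mex{g(k−s) : s ∈ {4, 5, 8, 10}, s ≤ k}:
k:     0  1  2  3  4  5  6  7  8  9 10 11 12
g(k):  0  0  0  0  1  1  1  1  2  2  2  2  3
So g(12) = 3.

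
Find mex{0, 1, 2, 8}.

The values 0, 1, 2 are all present; 3 is the first non-negative integer missing from the set.

3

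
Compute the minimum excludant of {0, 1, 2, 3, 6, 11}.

4

The values 0, 1, 2, 3 are all present; 4 is the first non-negative integer missing from the set.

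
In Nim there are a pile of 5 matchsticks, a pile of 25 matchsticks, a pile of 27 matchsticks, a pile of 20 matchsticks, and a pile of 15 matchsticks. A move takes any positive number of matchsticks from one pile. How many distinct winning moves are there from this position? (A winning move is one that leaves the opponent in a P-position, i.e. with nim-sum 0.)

Bitwise XOR of the heap sizes:
  00101  (5)
  11001  (25)
  11011  (27)
  10100  (20)
  01111  (15)
  -----
  11100  (28)
The overall nim-sum is X = 28. A pile of size p has a winning move iff p XOR X < p (reduce it to p XOR X).
  5: 5 XOR 28 = 25 ≥ 5 — no move.
  25: 25 XOR 28 = 5 < 25 — winning move (to 5).
  27: 27 XOR 28 = 7 < 27 — winning move (to 7).
  20: 20 XOR 28 = 8 < 20 — winning move (to 8).
  15: 15 XOR 28 = 19 ≥ 15 — no move.
That gives 3 winning moves.

3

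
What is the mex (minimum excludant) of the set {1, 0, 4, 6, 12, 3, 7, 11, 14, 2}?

The values 0, 1, 2, 3, 4 are all present; 5 is the first non-negative integer missing from the set.

5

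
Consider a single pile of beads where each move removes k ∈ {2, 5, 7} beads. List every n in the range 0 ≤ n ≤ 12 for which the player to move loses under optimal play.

0, 1, 4, 10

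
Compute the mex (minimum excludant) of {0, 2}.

0 is in the set but 1 is not, so the mex is 1.

1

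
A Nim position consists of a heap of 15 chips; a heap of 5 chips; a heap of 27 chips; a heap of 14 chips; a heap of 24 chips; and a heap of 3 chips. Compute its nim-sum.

4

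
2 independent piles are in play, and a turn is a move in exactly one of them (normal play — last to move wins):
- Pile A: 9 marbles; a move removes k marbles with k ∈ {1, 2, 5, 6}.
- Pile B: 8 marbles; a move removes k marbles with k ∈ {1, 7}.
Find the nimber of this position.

2

Grundy values for pile A (subtraction set {1, 2, 5, 6}):
k:     0  1  2  3  4  5  6  7  8  9
g(k):  0  1  2  0  1  2  3  0  1  2
So g(9) = 2.
For pile B, compute g(0), g(1), … with moves {1, 7}:
g(0) = mex{} = 0
g(1) = mex{0} = 1
g(2) = mex{1} = 0
g(3) = mex{0} = 1
g(4) = mex{1} = 0
g(5) = mex{0} = 1
g(6) = mex{1} = 0
g(7) = mex{0} = 1
g(8) = mex{1} = 0
So g(8) = 0.
The value of a disjunctive sum is the nim-sum of the parts.
Combined value = 2 XOR 0 = 2.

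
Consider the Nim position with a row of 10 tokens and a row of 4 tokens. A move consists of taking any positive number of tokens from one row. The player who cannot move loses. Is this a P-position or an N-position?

Nim-sum: 10 ⊕ 4 = 14.
The nim-sum is 14 ≠ 0, so this is an N-position: the player to move can win.

N-position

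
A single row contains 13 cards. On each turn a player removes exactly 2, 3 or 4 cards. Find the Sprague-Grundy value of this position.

0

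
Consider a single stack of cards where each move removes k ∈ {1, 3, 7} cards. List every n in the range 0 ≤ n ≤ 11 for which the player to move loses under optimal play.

0, 2, 4, 6, 8, 10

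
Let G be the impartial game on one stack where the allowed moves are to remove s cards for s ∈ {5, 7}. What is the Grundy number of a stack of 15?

Compute g(0), g(1), … for moves {5, 7}:
k:     0  1  2  3  4  5  6  7  8  9 10 11 12 13 14 15
g(k):  0  0  0  0  0  1  1  1  1  1  2  2  0  0  0  0
So g(15) = 0.

0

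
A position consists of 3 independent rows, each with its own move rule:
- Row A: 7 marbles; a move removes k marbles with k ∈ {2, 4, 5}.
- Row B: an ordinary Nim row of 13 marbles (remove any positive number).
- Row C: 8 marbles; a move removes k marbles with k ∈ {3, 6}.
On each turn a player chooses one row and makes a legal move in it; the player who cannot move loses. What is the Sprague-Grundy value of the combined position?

15

Grundy values for row A (subtraction set {2, 4, 5}):
k:     0  1  2  3  4  5  6  7
g(k):  0  0  1  1  2  2  3  0
So g(7) = 0.
Row B is a plain Nim row of size 13, so its Grundy value is 13.
Build the Grundy sequence for row C with g(k) = mex{g(k−s) : s ∈ {3, 6}, s ≤ k}:
g(0) = mex{} = 0
g(1) = mex{} = 0
g(2) = mex{} = 0
g(3) = mex{0} = 1
g(4) = mex{0} = 1
g(5) = mex{0} = 1
g(6) = mex{0,1} = 2
g(7) = mex{0,1} = 2
g(8) = mex{0,1} = 2
So g(8) = 2.
The value of a disjunctive sum is the nim-sum of the parts.
Combined value = 0 XOR 13 XOR 2 = 15.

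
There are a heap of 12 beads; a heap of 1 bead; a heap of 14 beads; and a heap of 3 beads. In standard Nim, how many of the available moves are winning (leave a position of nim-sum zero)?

Write each in binary and XOR column by column:
  1100  (12)
  0001  (1)
  1110  (14)
  0011  (3)
  ----
  0000  (0)
The nim-sum is already 0, so every move leaves a nonzero nim-sum — there are no winning moves.

0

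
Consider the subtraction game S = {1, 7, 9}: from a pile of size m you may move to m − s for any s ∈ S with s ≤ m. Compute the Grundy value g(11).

1

Build the Grundy sequence with g(k) = mex{g(k−s) : s ∈ {1, 7, 9}, s ≤ k}:
k:     0  1  2  3  4  5  6  7  8  9 10 11
g(k):  0  1  0  1  0  1  0  1  0  1  0  1
So g(11) = 1.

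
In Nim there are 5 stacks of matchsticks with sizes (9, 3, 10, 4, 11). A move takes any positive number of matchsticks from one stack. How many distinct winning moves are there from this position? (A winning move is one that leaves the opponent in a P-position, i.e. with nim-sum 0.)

In binary:
  1001  (9)
  0011  (3)
  1010  (10)
  0100  (4)
  1011  (11)
  ----
  1111  (15)
The overall nim-sum is X = 15. A stack of size p has a winning move iff p XOR X < p (reduce it to p XOR X).
  9: 9 XOR 15 = 6 < 9 — winning move (to 6).
  3: 3 XOR 15 = 12 ≥ 3 — no move.
  10: 10 XOR 15 = 5 < 10 — winning move (to 5).
  4: 4 XOR 15 = 11 ≥ 4 — no move.
  11: 11 XOR 15 = 4 < 11 — winning move (to 4).
That gives 3 winning moves.

3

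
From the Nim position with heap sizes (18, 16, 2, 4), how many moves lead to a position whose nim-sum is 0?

1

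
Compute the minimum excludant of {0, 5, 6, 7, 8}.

0 is in the set but 1 is not, so the mex is 1.

1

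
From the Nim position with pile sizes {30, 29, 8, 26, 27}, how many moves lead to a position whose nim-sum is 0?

5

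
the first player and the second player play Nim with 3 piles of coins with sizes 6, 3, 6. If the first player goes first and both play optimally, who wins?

Nim-sum: 6 XOR 3 XOR 6 = 3.
The nim-sum is 3 ≠ 0, so this is an N-position: the player to move can win; the first player has a winning move.

the first player wins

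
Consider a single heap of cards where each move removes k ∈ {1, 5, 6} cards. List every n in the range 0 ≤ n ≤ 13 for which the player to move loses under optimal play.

Grundy values for subtraction set {1, 5, 6}:
g(0) = mex{} = 0
g(1) = mex{0} = 1
g(2) = mex{1} = 0
g(3) = mex{0} = 1
g(4) = mex{1} = 0
g(5) = mex{0} = 1
g(6) = mex{0,1} = 2
g(7) = mex{0,1,2} = 3
g(8) = mex{0,1,3} = 2
g(9) = mex{0,1,2} = 3
g(10) = mex{0,1,3} = 2
g(11) = mex{1,2} = 0
g(12) = mex{0,2,3} = 1
g(13) = mex{1,2,3} = 0
The P-positions (g = 0) in 0..13 are 0, 2, 4, 11, 13.

0, 2, 4, 11, 13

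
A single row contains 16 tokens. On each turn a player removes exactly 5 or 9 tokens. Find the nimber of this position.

Grundy values for subtraction set {5, 9}:
k:     0  1  2  3  4  5  6  7  8  9 10 11 12 13 14 15 16
g(k):  0  0  0  0  0  1  1  1  1  1  2  2  2  2  0  0  0
So g(16) = 0.

0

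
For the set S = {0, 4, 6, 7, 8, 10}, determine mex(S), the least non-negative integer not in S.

0 is in the set but 1 is not, so the mex is 1.

1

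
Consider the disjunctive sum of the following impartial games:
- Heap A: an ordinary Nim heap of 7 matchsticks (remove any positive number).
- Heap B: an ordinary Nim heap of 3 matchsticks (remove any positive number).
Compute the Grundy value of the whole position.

Heap A is a plain Nim heap of size 7, so its Grundy value is 7.
Heap B is a plain Nim heap of size 3, so its Grundy value is 3.
The value of a disjunctive sum is the nim-sum of the parts.
Combined value = 7 ⊕ 3 = 4.

4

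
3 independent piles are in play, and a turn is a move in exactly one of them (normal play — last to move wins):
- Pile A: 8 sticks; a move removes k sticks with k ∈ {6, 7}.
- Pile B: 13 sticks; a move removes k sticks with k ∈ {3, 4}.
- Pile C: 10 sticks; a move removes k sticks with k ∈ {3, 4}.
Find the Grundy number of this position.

2

For pile A, compute g(0), g(1), … with moves {6, 7}:
g(0) = mex{} = 0
g(1) = mex{} = 0
g(2) = mex{} = 0
g(3) = mex{} = 0
g(4) = mex{} = 0
g(5) = mex{} = 0
g(6) = mex{0} = 1
g(7) = mex{0} = 1
g(8) = mex{0} = 1
So g(8) = 1.
Build the Grundy sequence for pile B with g(k) = mex{g(k−s) : s ∈ {3, 4}, s ≤ k}:
k:     0  1  2  3  4  5  6  7  8  9 10 11 12 13
g(k):  0  0  0  1  1  1  2  0  0  0  1  1  1  2
So g(13) = 2.
Build the Grundy sequence for pile C with g(k) = mex{g(k−s) : s ∈ {3, 4}, s ≤ k}:
g(0) = mex{} = 0
g(1) = mex{} = 0
g(2) = mex{} = 0
g(3) = mex{0} = 1
g(4) = mex{0} = 1
g(5) = mex{0} = 1
g(6) = mex{0,1} = 2
g(7) = mex{1} = 0
g(8) = mex{1} = 0
g(9) = mex{1,2} = 0
g(10) = mex{0,2} = 1
So g(10) = 1.
The value of a disjunctive sum is the nim-sum of the parts.
Combined value = 1 ⊕ 2 ⊕ 1 = 2.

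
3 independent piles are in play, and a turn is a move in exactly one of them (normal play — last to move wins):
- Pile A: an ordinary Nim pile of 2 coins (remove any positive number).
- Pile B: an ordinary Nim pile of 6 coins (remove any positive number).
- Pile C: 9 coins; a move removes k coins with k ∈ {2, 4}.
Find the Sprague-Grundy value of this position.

5

Pile A is a plain Nim pile of size 2, so its Grundy value is 2.
Pile B is a plain Nim pile of size 6, so its Grundy value is 6.
Build the Grundy sequence for pile C with g(k) = mex{g(k−s) : s ∈ {2, 4}, s ≤ k}:
k:     0  1  2  3  4  5  6  7  8  9
g(k):  0  0  1  1  2  2  0  0  1  1
So g(9) = 1.
The value of a disjunctive sum is the nim-sum of the parts.
Combined value = 2 ⊕ 6 ⊕ 1 = 5.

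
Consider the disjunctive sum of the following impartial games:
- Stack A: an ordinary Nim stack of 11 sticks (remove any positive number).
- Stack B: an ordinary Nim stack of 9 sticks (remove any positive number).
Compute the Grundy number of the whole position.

2

Stack A is a plain Nim stack of size 11, so its Grundy value is 11.
Stack B is a plain Nim stack of size 9, so its Grundy value is 9.
By the Sprague-Grundy theorem, the Grundy value of a sum of independent games is the XOR of the component values.
Combined value = 11 XOR 9 = 2.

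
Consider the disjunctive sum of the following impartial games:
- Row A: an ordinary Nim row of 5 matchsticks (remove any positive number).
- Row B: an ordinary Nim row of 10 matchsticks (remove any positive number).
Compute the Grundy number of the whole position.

15

Row A is a plain Nim row of size 5, so its Grundy value is 5.
Row B is a plain Nim row of size 10, so its Grundy value is 10.
The value of a disjunctive sum is the nim-sum of the parts.
Combined value = 5 ⊕ 10 = 15.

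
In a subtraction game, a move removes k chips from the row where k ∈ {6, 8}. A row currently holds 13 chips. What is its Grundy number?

2

Build the Grundy sequence with g(k) = mex{g(k−s) : s ∈ {6, 8}, s ≤ k}:
g(0) = mex{} = 0
g(1) = mex{} = 0
g(2) = mex{} = 0
g(3) = mex{} = 0
g(4) = mex{} = 0
g(5) = mex{} = 0
g(6) = mex{0} = 1
g(7) = mex{0} = 1
g(8) = mex{0} = 1
g(9) = mex{0} = 1
g(10) = mex{0} = 1
g(11) = mex{0} = 1
g(12) = mex{0,1} = 2
g(13) = mex{0,1} = 2
So g(13) = 2.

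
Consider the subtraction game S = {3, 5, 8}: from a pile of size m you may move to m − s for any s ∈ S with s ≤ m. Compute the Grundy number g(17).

Compute g(0), g(1), … for moves {3, 5, 8}:
k:     0  1  2  3  4  5  6  7  8  9 10 11 12 13 14 15 16 17
g(k):  0  0  0  1  1  1  2  2  2  3  3  0  0  0  1  1  1  2
So g(17) = 2.

2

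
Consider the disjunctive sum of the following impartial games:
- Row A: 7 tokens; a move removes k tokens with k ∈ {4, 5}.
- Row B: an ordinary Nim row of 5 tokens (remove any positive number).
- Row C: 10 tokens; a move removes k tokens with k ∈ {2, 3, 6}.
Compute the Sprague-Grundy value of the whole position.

Build the Grundy sequence for row A with g(k) = mex{g(k−s) : s ∈ {4, 5}, s ≤ k}:
k:     0  1  2  3  4  5  6  7
g(k):  0  0  0  0  1  1  1  1
So g(7) = 1.
Row B is a plain Nim row of size 5, so its Grundy value is 5.
For row C, compute g(0), g(1), … with moves {2, 3, 6}:
k:     0  1  2  3  4  5  6  7  8  9 10
g(k):  0  0  1  1  2  0  3  1  2  0  0
So g(10) = 0.
The value of a disjunctive sum is the nim-sum of the parts.
Combined value = 1 XOR 5 XOR 0 = 4.

4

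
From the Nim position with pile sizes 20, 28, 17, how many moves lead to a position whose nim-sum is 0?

3

Compute the nim-sum pairwise:
20 XOR 28 = 8
8 XOR 17 = 25
The overall nim-sum is X = 25. A pile of size p has a winning move iff p XOR X < p (reduce it to p XOR X).
  20: 20 XOR 25 = 13 < 20 — winning move (to 13).
  28: 28 XOR 25 = 5 < 28 — winning move (to 5).
  17: 17 XOR 25 = 8 < 17 — winning move (to 8).
That gives 3 winning moves.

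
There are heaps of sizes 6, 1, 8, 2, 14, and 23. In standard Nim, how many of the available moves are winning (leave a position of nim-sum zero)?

Nim-sum: 6 XOR 1 XOR 8 XOR 2 XOR 14 XOR 23 = 20.
The overall nim-sum is X = 20. A heap of size p has a winning move iff p XOR X < p (reduce it to p XOR X).
  6: 6 XOR 20 = 18 ≥ 6 — no move.
  1: 1 XOR 20 = 21 ≥ 1 — no move.
  8: 8 XOR 20 = 28 ≥ 8 — no move.
  2: 2 XOR 20 = 22 ≥ 2 — no move.
  14: 14 XOR 20 = 26 ≥ 14 — no move.
  23: 23 XOR 20 = 3 < 23 — winning move (to 3).
That gives 1 winning move.

1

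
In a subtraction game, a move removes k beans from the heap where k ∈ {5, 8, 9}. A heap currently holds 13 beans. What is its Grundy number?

2

Grundy values for subtraction set {5, 8, 9}:
k:     0  1  2  3  4  5  6  7  8  9 10 11 12 13
g(k):  0  0  0  0  0  1  1  1  1  1  2  2  2  2
So g(13) = 2.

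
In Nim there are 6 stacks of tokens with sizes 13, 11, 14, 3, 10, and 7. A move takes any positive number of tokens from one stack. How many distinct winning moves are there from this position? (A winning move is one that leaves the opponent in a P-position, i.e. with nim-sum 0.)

3

Compute the nim-sum pairwise:
13 ^ 11 = 6
6 ^ 14 = 8
8 ^ 3 = 11
11 ^ 10 = 1
1 ^ 7 = 6
The overall nim-sum is X = 6. A stack of size p has a winning move iff p XOR X < p (reduce it to p XOR X).
  13: 13 XOR 6 = 11 < 13 — winning move (to 11).
  11: 11 XOR 6 = 13 ≥ 11 — no move.
  14: 14 XOR 6 = 8 < 14 — winning move (to 8).
  3: 3 XOR 6 = 5 ≥ 3 — no move.
  10: 10 XOR 6 = 12 ≥ 10 — no move.
  7: 7 XOR 6 = 1 < 7 — winning move (to 1).
That gives 3 winning moves.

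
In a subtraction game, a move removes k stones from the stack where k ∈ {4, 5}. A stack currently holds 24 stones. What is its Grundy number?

1

Compute g(0), g(1), … for moves {4, 5}:
k:     0  1  2  3  4  5  6  7  8  9 10 11 12 13 14 15 16 17 18 19 20 21 22 23 24
g(k):  0  0  0  0  1  1  1  1  2  0  0  0  0  1  1  1  1  2  0  0  0  0  1  1  1
So g(24) = 1.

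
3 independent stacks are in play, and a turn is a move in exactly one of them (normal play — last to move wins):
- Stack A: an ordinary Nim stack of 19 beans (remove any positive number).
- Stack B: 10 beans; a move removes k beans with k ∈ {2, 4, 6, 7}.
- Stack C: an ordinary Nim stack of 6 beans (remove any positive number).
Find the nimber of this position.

21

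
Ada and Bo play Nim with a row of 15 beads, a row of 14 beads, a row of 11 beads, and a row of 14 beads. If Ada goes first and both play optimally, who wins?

Bitwise XOR of the heap sizes:
  1111  (15)
  1110  (14)
  1011  (11)
  1110  (14)
  ----
  0100  (4)
The nim-sum is 4 ≠ 0, so this is an N-position: the player to move can win; Ada has a winning move.

Ada wins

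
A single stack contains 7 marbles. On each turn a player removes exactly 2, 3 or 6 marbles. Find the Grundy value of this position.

1

Compute g(0), g(1), … for moves {2, 3, 6}:
g(0) = mex{} = 0
g(1) = mex{} = 0
g(2) = mex{0} = 1
g(3) = mex{0} = 1
g(4) = mex{0,1} = 2
g(5) = mex{1} = 0
g(6) = mex{0,1,2} = 3
g(7) = mex{0,2} = 1
So g(7) = 1.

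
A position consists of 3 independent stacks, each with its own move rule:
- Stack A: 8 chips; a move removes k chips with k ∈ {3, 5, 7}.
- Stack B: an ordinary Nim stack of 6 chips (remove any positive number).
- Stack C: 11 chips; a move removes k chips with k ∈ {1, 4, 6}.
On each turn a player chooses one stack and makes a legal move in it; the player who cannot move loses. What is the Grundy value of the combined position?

Grundy values for stack A (subtraction set {3, 5, 7}):
g(0) = mex{} = 0
g(1) = mex{} = 0
g(2) = mex{} = 0
g(3) = mex{0} = 1
g(4) = mex{0} = 1
g(5) = mex{0} = 1
g(6) = mex{0,1} = 2
g(7) = mex{0,1} = 2
g(8) = mex{0,1} = 2
So g(8) = 2.
Stack B is a plain Nim stack of size 6, so its Grundy value is 6.
Grundy values for stack C (subtraction set {1, 4, 6}):
g(0) = mex{} = 0
g(1) = mex{0} = 1
g(2) = mex{1} = 0
g(3) = mex{0} = 1
g(4) = mex{0,1} = 2
g(5) = mex{1,2} = 0
g(6) = mex{0} = 1
g(7) = mex{1} = 0
g(8) = mex{0,2} = 1
g(9) = mex{0,1} = 2
g(10) = mex{1,2} = 0
g(11) = mex{0} = 1
So g(11) = 1.
The value of a disjunctive sum is the nim-sum of the parts.
Combined value = 2 XOR 6 XOR 1 = 5.

5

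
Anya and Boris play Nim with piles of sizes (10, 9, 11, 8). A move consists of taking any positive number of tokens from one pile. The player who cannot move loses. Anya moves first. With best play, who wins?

Boris wins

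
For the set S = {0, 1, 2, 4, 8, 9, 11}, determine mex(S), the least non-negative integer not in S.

3

The values 0, 1, 2 are all present; 3 is the first non-negative integer missing from the set.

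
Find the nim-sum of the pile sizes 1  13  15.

3

Nim-sum: 1 ^ 13 ^ 15 = 3.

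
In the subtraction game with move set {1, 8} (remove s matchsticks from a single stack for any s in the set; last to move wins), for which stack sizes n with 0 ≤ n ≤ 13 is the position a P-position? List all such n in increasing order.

0, 2, 4, 6, 9, 11, 13

Grundy values for subtraction set {1, 8}:
g(0) = mex{} = 0
g(1) = mex{0} = 1
g(2) = mex{1} = 0
g(3) = mex{0} = 1
g(4) = mex{1} = 0
g(5) = mex{0} = 1
g(6) = mex{1} = 0
g(7) = mex{0} = 1
g(8) = mex{0,1} = 2
g(9) = mex{1,2} = 0
g(10) = mex{0} = 1
g(11) = mex{1} = 0
g(12) = mex{0} = 1
g(13) = mex{1} = 0
The P-positions (g = 0) in 0..13 are 0, 2, 4, 6, 9, 11, 13.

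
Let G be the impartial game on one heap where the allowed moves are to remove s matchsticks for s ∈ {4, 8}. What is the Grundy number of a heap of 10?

2

Grundy values for subtraction set {4, 8}:
k:     0  1  2  3  4  5  6  7  8  9 10
g(k):  0  0  0  0  1  1  1  1  2  2  2
So g(10) = 2.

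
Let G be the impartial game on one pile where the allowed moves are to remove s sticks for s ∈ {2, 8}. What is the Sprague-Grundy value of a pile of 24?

0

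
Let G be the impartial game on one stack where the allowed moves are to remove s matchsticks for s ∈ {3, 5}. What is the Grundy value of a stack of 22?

2

Grundy values for subtraction set {3, 5}:
k:     0  1  2  3  4  5  6  7  8  9 10 11 12 13 14 15 16 17 18 19 20 21 22
g(k):  0  0  0  1  1  1  2  2  0  0  0  1  1  1  2  2  0  0  0  1  1  1  2
So g(22) = 2.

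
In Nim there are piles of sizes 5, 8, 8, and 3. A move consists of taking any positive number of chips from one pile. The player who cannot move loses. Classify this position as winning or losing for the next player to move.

Winning position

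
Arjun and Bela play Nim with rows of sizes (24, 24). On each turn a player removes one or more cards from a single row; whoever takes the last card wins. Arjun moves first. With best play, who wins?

Nim-sum: 24 ^ 24 = 0.
The nim-sum is 0, so this is a P-position: the player to move is in a losing position under optimal play; Arjun is about to move from it and so loses — Bela wins.

Bela wins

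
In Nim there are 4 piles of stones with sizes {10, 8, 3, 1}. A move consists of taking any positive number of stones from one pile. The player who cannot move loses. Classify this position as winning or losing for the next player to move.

Compute the nim-sum pairwise:
10 ⊕ 8 = 2
2 ⊕ 3 = 1
1 ⊕ 1 = 0
The nim-sum is 0, so this is a P-position: the player to move is in a losing position under optimal play.

Losing position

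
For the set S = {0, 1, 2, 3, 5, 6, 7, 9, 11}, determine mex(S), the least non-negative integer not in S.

4

The values 0, 1, 2, 3 are all present; 4 is the first non-negative integer missing from the set.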